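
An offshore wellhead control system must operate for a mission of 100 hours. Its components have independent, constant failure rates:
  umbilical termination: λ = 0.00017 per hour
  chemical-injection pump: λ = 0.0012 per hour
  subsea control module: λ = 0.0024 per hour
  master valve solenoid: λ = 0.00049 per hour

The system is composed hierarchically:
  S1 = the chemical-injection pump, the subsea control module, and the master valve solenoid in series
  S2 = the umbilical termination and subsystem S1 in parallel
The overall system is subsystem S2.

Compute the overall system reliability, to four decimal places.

0.9943

R(umbilical termination) = exp(−0.00017 × 100) = 0.983144
R(chemical-injection pump) = exp(−0.0012 × 100) = 0.886920
R(subsea control module) = exp(−0.0024 × 100) = 0.786628
R(master valve solenoid) = exp(−0.00049 × 100) = 0.952181
Series (chemical-injection pump, subsea control module, and master valve solenoid): 0.886920 × 0.786628 × 0.952181 = 0.664314
Parallel (umbilical termination and [0.664314]): 1 − (1 − 0.983144)(1 − 0.664314) = 0.9943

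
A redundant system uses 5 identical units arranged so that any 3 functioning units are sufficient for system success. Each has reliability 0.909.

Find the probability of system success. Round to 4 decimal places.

0.9935

R = Σ_{i=3}^{5} C(5,i) p^i (1−p)^{5−i} with p = 0.909
C(5,3)·0.909^3·0.091^2 = 0.062198
C(5,4)·0.909^4·0.091^1 = 0.310647
C(5,5)·0.909^5·0.091^0 = 0.620611
Sum = 0.9935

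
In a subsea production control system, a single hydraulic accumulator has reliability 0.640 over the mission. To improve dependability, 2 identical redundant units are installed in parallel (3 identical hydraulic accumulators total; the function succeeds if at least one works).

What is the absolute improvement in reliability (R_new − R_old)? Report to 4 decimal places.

0.3133

R_before = 0.640
R_after = 1 − (1 − 0.640)^3 = 0.9533
ΔR = 0.9533 − 0.640 = 0.3133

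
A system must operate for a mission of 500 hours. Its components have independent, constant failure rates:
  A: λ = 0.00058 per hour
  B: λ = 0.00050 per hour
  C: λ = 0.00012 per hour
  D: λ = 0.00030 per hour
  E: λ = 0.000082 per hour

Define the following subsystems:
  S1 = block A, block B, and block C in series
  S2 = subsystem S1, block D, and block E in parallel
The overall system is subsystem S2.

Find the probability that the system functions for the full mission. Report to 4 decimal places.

R(A) = exp(−0.00058 × 500) = 0.748264
R(B) = exp(−0.00050 × 500) = 0.778801
R(C) = exp(−0.00012 × 500) = 0.941765
R(D) = exp(−0.00030 × 500) = 0.860708
R(E) = exp(−0.000082 × 500) = 0.959829
Series (A, B, and C): 0.748264 × 0.778801 × 0.941765 = 0.548812
Parallel ([0.548812], D, and E): 1 − (1 − 0.548812)(1 − 0.860708)(1 − 0.959829) = 0.9975

0.9975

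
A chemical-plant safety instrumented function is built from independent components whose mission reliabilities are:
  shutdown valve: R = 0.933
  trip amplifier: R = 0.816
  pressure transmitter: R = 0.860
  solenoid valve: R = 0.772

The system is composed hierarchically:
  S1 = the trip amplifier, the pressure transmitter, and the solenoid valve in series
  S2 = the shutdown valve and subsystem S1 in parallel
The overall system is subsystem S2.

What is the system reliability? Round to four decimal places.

0.9693

Series (trip amplifier, pressure transmitter, and solenoid valve): 0.816000 × 0.860000 × 0.772000 = 0.541759
Parallel (shutdown valve and [0.541759]): 1 − (1 − 0.933000)(1 − 0.541759) = 0.9693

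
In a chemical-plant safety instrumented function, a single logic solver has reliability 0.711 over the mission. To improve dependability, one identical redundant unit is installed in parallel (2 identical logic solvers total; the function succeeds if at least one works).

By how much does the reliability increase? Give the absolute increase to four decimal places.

R_before = 0.711
R_after = 1 − (1 − 0.711)^2 = 0.9165
ΔR = 0.9165 − 0.711 = 0.2055

0.2055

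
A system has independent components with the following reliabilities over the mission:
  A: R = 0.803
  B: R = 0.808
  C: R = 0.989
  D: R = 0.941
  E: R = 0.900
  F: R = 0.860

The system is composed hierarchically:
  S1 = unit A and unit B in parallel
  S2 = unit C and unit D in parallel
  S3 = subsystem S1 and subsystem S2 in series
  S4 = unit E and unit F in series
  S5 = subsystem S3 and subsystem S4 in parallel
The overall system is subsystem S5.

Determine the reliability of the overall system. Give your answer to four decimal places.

Parallel (A and B): 1 − (1 − 0.803000)(1 − 0.808000) = 0.962176
Parallel (C and D): 1 − (1 − 0.989000)(1 − 0.941000) = 0.999351
Series ([0.962176] and [0.999351]): 0.962176 × 0.999351 = 0.961552
Series (E and F): 0.900000 × 0.860000 = 0.774000
Parallel ([0.961552] and [0.774000]): 1 − (1 − 0.961552)(1 − 0.774000) = 0.9913

0.9913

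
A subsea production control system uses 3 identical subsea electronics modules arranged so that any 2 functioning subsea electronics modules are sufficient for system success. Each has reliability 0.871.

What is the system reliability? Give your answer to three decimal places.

R = Σ_{i=2}^{3} C(3,i) p^i (1−p)^{3−i} with p = 0.871
C(3,2)·0.871^2·0.129^1 = 0.29359
C(3,3)·0.871^3·0.129^0 = 0.66078
Sum = 0.954

0.954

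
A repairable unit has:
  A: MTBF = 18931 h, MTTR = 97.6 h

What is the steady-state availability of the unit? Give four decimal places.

0.9949

A(A) = MTBF/(MTBF+MTTR) = 18931/(18931+97.6) = 0.9949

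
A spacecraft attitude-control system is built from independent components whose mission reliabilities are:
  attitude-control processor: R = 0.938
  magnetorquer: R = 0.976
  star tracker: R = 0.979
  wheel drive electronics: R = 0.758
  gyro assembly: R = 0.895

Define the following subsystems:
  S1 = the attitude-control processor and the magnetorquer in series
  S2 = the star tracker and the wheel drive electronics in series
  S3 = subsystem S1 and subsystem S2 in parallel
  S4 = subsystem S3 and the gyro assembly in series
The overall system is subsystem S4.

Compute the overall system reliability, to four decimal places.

0.8755

Series (attitude-control processor and magnetorquer): 0.938000 × 0.976000 = 0.915488
Series (star tracker and wheel drive electronics): 0.979000 × 0.758000 = 0.742082
Parallel ([0.915488] and [0.742082]): 1 − (1 − 0.915488)(1 − 0.742082) = 0.978203
Series ([0.978203] and gyro assembly): 0.978203 × 0.895000 = 0.8755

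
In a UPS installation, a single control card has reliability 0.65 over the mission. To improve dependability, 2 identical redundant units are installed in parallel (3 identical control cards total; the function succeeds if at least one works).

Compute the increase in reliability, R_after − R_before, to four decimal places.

R_before = 0.65
R_after = 1 − (1 − 0.65)^3 = 0.9571
ΔR = 0.9571 − 0.65 = 0.3071

0.3071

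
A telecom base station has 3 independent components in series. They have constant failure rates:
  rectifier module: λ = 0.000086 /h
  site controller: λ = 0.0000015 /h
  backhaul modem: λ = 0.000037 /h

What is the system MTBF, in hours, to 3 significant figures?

8030

Series of exponential components: λ_sys = Σ λ_i
λ_sys = 0.000086 + 0.0000015 + 0.000037 = 1.2450e-04 /h
MTBF = 1 / λ_sys = 8030 h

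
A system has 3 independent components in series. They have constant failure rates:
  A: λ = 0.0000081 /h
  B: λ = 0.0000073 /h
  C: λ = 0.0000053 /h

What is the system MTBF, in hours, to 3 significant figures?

48300

Series of exponential components: λ_sys = Σ λ_i
λ_sys = 0.0000081 + 0.0000073 + 0.0000053 = 2.0700e-05 /h
MTBF = 1 / λ_sys = 48300 h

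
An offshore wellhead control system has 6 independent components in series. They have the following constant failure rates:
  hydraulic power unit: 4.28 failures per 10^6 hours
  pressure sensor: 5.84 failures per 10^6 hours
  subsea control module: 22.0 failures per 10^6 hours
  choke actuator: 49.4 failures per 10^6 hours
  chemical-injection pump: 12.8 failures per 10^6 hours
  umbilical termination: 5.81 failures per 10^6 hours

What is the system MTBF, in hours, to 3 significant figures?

9990

Series of exponential components: λ_sys = Σ λ_i
λ_sys = 0.00000428 + 0.00000584 + 0.0000220 + 0.0000494 + 0.0000128 + 0.00000581 = 1.0013e-04 /h
MTBF = 1 / λ_sys = 9990 h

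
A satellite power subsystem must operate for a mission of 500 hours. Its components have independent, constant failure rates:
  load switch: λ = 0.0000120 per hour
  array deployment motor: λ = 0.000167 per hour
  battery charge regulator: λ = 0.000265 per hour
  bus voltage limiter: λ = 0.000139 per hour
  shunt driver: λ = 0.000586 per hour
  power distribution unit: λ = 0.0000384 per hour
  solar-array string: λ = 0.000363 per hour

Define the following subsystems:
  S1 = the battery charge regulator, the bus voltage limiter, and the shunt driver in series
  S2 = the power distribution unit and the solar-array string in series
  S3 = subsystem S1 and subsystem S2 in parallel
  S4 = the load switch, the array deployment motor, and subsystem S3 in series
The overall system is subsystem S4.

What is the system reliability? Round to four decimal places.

R(load switch) = exp(−0.0000120 × 500) = 0.994018
R(array deployment motor) = exp(−0.000167 × 500) = 0.919891
R(battery charge regulator) = exp(−0.000265 × 500) = 0.875903
R(bus voltage limiter) = exp(−0.000139 × 500) = 0.932860
R(shunt driver) = exp(−0.000586 × 500) = 0.746022
R(power distribution unit) = exp(−0.0000384 × 500) = 0.980983
R(solar-array string) = exp(−0.000363 × 500) = 0.834018
Series (battery charge regulator, bus voltage limiter, and shunt driver): 0.875903 × 0.932860 × 0.746022 = 0.609571
Series (power distribution unit and solar-array string): 0.980983 × 0.834018 = 0.818157
Parallel ([0.609571] and [0.818157]): 1 − (1 − 0.609571)(1 − 0.818157) = 0.929003
Series (load switch, array deployment motor, and [0.929003]): 0.994018 × 0.919891 × 0.929003 = 0.8495

0.8495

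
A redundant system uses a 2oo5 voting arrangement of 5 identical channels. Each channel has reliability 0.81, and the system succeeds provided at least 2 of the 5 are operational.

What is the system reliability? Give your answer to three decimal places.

R = Σ_{i=2}^{5} C(5,i) p^i (1−p)^{5−i} with p = 0.81
C(5,2)·0.81^2·0.19^3 = 0.04500
C(5,3)·0.81^3·0.19^2 = 0.19185
C(5,4)·0.81^4·0.19^1 = 0.40894
C(5,5)·0.81^5·0.19^0 = 0.34868
Sum = 0.994

0.994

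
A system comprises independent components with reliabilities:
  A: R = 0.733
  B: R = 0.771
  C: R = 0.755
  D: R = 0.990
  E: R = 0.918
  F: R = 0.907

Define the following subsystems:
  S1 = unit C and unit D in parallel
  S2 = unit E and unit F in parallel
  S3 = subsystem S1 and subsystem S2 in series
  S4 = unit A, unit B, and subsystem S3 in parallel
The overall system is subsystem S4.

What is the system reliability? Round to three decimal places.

0.999

Parallel (C and D): 1 − (1 − 0.75500)(1 − 0.99000) = 0.99755
Parallel (E and F): 1 − (1 − 0.91800)(1 − 0.90700) = 0.99237
Series ([0.99755] and [0.99237]): 0.99755 × 0.99237 = 0.98994
Parallel (A, B, and [0.98994]): 1 − (1 − 0.73300)(1 − 0.77100)(1 − 0.98994) = 0.999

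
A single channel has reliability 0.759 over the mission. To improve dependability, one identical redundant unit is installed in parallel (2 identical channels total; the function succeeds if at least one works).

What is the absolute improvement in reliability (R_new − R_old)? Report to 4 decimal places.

0.1829

R_before = 0.759
R_after = 1 − (1 − 0.759)^2 = 0.9419
ΔR = 0.9419 − 0.759 = 0.1829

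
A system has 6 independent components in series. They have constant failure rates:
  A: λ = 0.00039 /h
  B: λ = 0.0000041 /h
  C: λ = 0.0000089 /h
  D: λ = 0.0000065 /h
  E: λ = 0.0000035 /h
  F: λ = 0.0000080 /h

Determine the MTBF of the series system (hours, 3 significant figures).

2380

Series of exponential components: λ_sys = Σ λ_i
λ_sys = 0.00039 + 0.0000041 + 0.0000089 + 0.0000065 + 0.0000035 + 0.0000080 = 4.2100e-04 /h
MTBF = 1 / λ_sys = 2380 h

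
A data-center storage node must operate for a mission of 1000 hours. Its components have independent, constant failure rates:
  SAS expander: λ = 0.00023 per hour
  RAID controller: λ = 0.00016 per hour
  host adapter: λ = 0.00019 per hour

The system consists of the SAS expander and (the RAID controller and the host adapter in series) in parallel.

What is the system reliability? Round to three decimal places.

R(SAS expander) = exp(−0.00023 × 1000) = 0.79453
R(RAID controller) = exp(−0.00016 × 1000) = 0.85214
R(host adapter) = exp(−0.00019 × 1000) = 0.82696
Series (RAID controller and host adapter): 0.85214 × 0.82696 = 0.70469
Parallel (SAS expander and [0.70469]): 1 − (1 − 0.79453)(1 − 0.70469) = 0.939

0.939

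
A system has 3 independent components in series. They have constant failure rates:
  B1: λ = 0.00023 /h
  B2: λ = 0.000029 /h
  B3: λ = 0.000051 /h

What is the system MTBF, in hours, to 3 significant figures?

Series of exponential components: λ_sys = Σ λ_i
λ_sys = 0.00023 + 0.000029 + 0.000051 = 3.1000e-04 /h
MTBF = 1 / λ_sys = 3230 h

3230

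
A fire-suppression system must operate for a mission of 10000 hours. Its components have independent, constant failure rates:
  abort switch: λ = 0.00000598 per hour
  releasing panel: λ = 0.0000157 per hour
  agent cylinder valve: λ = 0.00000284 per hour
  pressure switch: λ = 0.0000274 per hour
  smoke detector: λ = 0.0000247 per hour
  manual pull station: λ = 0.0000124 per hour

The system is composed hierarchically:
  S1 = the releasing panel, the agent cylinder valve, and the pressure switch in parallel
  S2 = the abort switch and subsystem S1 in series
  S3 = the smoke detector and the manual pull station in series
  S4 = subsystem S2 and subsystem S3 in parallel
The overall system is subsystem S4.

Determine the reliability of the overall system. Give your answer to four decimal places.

R(abort switch) = exp(−0.00000598 × 10000) = 0.941953
R(releasing panel) = exp(−0.0000157 × 10000) = 0.854704
R(agent cylinder valve) = exp(−0.00000284 × 10000) = 0.971999
R(pressure switch) = exp(−0.0000274 × 10000) = 0.760332
R(smoke detector) = exp(−0.0000247 × 10000) = 0.781141
R(manual pull station) = exp(−0.0000124 × 10000) = 0.883380
Parallel (releasing panel, agent cylinder valve, and pressure switch): 1 − (1 − 0.854704)(1 − 0.971999)(1 − 0.760332) = 0.999025
Series (abort switch and [0.999025]): 0.941953 × 0.999025 = 0.941035
Series (smoke detector and manual pull station): 0.781141 × 0.883380 = 0.690044
Parallel ([0.941035] and [0.690044]): 1 − (1 − 0.941035)(1 − 0.690044) = 0.9817

0.9817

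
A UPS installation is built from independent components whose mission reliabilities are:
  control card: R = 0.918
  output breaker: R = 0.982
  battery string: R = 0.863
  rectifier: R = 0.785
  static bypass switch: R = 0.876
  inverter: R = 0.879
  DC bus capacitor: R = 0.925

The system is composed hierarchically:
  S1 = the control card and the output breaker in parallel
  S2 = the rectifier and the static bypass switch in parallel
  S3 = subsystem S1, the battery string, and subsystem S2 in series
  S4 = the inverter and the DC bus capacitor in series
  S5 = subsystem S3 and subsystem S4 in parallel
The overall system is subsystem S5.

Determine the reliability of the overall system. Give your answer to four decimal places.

Parallel (control card and output breaker): 1 − (1 − 0.918000)(1 − 0.982000) = 0.998524
Parallel (rectifier and static bypass switch): 1 − (1 − 0.785000)(1 − 0.876000) = 0.973340
Series ([0.998524], battery string, and [0.973340]): 0.998524 × 0.863000 × 0.973340 = 0.838753
Series (inverter and DC bus capacitor): 0.879000 × 0.925000 = 0.813075
Parallel ([0.838753] and [0.813075]): 1 − (1 − 0.838753)(1 − 0.813075) = 0.9699

0.9699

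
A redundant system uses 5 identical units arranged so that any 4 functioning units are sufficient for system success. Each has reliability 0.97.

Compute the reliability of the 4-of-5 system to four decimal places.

0.9915

R = Σ_{i=4}^{5} C(5,i) p^i (1−p)^{5−i} with p = 0.97
C(5,4)·0.97^4·0.03^1 = 0.132794
C(5,5)·0.97^5·0.03^0 = 0.858734
Sum = 0.9915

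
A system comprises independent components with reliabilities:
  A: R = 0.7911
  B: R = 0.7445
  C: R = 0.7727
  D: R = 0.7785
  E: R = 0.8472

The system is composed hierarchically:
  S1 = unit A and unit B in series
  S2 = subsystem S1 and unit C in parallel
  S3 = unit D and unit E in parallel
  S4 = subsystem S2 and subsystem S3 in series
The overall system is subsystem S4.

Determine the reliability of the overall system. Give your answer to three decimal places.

Series (A and B): 0.79110 × 0.74450 = 0.58897
Parallel ([0.58897] and C): 1 − (1 − 0.58897)(1 − 0.77270) = 0.90657
Parallel (D and E): 1 − (1 − 0.77850)(1 − 0.84720) = 0.96615
Series ([0.90657] and [0.96615]): 0.90657 × 0.96615 = 0.876

0.876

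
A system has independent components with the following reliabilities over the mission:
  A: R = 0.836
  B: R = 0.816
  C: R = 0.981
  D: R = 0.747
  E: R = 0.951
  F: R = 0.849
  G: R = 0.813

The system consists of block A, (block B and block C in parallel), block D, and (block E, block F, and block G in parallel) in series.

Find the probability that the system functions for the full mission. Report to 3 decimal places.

0.621

Parallel (B and C): 1 − (1 − 0.81600)(1 − 0.98100) = 0.99650
Parallel (E, F, and G): 1 − (1 − 0.95100)(1 − 0.84900)(1 − 0.81300) = 0.99862
Series (A, [0.99650], D, and [0.99862]): 0.83600 × 0.99650 × 0.74700 × 0.99862 = 0.621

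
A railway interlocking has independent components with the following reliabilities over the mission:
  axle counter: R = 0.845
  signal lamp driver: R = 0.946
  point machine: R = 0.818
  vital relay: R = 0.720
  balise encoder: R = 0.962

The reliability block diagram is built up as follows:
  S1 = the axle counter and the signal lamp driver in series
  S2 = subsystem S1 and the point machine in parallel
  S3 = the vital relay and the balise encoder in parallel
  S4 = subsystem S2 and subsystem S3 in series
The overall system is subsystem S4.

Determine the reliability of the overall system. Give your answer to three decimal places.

0.953

Series (axle counter and signal lamp driver): 0.84500 × 0.94600 = 0.79937
Parallel ([0.79937] and point machine): 1 − (1 − 0.79937)(1 − 0.81800) = 0.96349
Parallel (vital relay and balise encoder): 1 − (1 − 0.72000)(1 − 0.96200) = 0.98936
Series ([0.96349] and [0.98936]): 0.96349 × 0.98936 = 0.953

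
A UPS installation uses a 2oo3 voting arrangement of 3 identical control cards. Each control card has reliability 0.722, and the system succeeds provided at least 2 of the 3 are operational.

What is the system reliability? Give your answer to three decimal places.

0.811

R = Σ_{i=2}^{3} C(3,i) p^i (1−p)^{3−i} with p = 0.722
C(3,2)·0.722^2·0.278^1 = 0.43475
C(3,3)·0.722^3·0.278^0 = 0.37637
Sum = 0.811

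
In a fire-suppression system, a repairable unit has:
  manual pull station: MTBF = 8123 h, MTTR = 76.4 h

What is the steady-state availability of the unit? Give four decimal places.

0.9907

A(manual pull station) = MTBF/(MTBF+MTTR) = 8123/(8123+76.4) = 0.9907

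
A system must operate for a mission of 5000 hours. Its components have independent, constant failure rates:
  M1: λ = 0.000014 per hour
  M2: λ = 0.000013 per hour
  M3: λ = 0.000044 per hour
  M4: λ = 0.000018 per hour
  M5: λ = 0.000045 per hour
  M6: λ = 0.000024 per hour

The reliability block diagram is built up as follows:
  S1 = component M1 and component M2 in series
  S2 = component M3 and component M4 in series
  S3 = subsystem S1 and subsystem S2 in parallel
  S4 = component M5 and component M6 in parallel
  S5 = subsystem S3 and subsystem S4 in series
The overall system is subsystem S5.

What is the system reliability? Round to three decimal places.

R(M1) = exp(−0.000014 × 5000) = 0.93239
R(M2) = exp(−0.000013 × 5000) = 0.93707
R(M3) = exp(−0.000044 × 5000) = 0.80252
R(M4) = exp(−0.000018 × 5000) = 0.91393
R(M5) = exp(−0.000045 × 5000) = 0.79852
R(M6) = exp(−0.000024 × 5000) = 0.88692
Series (M1 and M2): 0.93239 × 0.93707 = 0.87371
Series (M3 and M4): 0.80252 × 0.91393 = 0.73345
Parallel ([0.87371] and [0.73345]): 1 − (1 − 0.87371)(1 − 0.73345) = 0.96634
Parallel (M5 and M6): 1 − (1 − 0.79852)(1 − 0.88692) = 0.97722
Series ([0.96634] and [0.97722]): 0.96634 × 0.97722 = 0.944

0.944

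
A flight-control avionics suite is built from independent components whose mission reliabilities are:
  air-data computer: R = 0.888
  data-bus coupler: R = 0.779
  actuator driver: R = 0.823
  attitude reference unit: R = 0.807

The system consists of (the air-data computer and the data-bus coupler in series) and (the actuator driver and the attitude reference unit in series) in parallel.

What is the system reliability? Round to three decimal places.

Series (air-data computer and data-bus coupler): 0.88800 × 0.77900 = 0.69175
Series (actuator driver and attitude reference unit): 0.82300 × 0.80700 = 0.66416
Parallel ([0.69175] and [0.66416]): 1 − (1 − 0.69175)(1 − 0.66416) = 0.896

0.896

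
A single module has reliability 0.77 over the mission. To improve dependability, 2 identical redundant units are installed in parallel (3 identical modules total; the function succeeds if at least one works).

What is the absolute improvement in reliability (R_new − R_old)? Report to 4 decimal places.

0.2178

R_before = 0.77
R_after = 1 − (1 − 0.77)^3 = 0.9878
ΔR = 0.9878 − 0.77 = 0.2178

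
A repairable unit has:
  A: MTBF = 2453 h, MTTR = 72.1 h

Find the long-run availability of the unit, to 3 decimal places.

0.971

A(A) = MTBF/(MTBF+MTTR) = 2453/(2453+72.1) = 0.971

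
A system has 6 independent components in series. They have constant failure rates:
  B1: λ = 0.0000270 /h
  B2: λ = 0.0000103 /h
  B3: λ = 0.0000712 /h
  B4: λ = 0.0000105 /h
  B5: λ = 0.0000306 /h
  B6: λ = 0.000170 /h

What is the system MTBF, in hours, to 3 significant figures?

Series of exponential components: λ_sys = Σ λ_i
λ_sys = 0.0000270 + 0.0000103 + 0.0000712 + 0.0000105 + 0.0000306 + 0.000170 = 3.1960e-04 /h
MTBF = 1 / λ_sys = 3130 h

3130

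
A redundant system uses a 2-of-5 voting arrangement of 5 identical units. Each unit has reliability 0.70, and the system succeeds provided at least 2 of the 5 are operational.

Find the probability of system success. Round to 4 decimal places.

R = Σ_{i=2}^{5} C(5,i) p^i (1−p)^{5−i} with p = 0.70
C(5,2)·0.70^2·0.30^3 = 0.132300
C(5,3)·0.70^3·0.30^2 = 0.308700
C(5,4)·0.70^4·0.30^1 = 0.360150
C(5,5)·0.70^5·0.30^0 = 0.168070
Sum = 0.9692

0.9692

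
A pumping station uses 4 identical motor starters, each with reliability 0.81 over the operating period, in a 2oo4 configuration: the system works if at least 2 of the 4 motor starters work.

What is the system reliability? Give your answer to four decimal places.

0.9765

R = Σ_{i=2}^{4} C(4,i) p^i (1−p)^{4−i} with p = 0.81
C(4,2)·0.81^2·0.19^2 = 0.142111
C(4,3)·0.81^3·0.19^1 = 0.403895
C(4,4)·0.81^4·0.19^0 = 0.430467
Sum = 0.9765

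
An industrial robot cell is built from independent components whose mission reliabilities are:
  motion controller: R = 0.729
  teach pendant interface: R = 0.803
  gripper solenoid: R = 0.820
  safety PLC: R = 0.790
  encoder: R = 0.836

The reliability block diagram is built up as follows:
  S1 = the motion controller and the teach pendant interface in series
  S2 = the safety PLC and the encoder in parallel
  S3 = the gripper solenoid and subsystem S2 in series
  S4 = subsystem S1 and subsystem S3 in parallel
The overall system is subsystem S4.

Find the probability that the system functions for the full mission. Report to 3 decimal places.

Series (motion controller and teach pendant interface): 0.72900 × 0.80300 = 0.58539
Parallel (safety PLC and encoder): 1 − (1 − 0.79000)(1 − 0.83600) = 0.96556
Series (gripper solenoid and [0.96556]): 0.82000 × 0.96556 = 0.79176
Parallel ([0.58539] and [0.79176]): 1 − (1 − 0.58539)(1 − 0.79176) = 0.914

0.914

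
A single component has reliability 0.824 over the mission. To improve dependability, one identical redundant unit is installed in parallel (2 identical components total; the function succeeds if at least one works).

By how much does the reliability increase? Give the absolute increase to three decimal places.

R_before = 0.824
R_after = 1 − (1 − 0.824)^2 = 0.969
ΔR = 0.969 − 0.824 = 0.145

0.145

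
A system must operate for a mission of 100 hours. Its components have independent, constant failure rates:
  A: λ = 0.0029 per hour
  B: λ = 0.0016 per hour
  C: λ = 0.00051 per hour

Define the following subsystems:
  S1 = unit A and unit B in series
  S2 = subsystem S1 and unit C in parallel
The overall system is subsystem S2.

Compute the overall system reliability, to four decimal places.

R(A) = exp(−0.0029 × 100) = 0.748264
R(B) = exp(−0.0016 × 100) = 0.852144
R(C) = exp(−0.00051 × 100) = 0.950279
Series (A and B): 0.748264 × 0.852144 = 0.637629
Parallel ([0.637629] and C): 1 − (1 − 0.637629)(1 − 0.950279) = 0.9820

0.9820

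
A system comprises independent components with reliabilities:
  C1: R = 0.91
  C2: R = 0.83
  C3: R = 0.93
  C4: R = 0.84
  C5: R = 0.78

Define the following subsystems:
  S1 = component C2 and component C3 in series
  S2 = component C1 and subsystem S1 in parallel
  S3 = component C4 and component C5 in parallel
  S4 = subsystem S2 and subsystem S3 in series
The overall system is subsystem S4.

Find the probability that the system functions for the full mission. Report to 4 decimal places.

Series (C2 and C3): 0.830000 × 0.930000 = 0.771900
Parallel (C1 and [0.771900]): 1 − (1 − 0.910000)(1 − 0.771900) = 0.979471
Parallel (C4 and C5): 1 − (1 − 0.840000)(1 − 0.780000) = 0.964800
Series ([0.979471] and [0.964800]): 0.979471 × 0.964800 = 0.9450

0.9450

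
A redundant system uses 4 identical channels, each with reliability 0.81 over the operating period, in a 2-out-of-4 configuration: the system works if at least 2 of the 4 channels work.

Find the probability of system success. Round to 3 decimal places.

R = Σ_{i=2}^{4} C(4,i) p^i (1−p)^{4−i} with p = 0.81
C(4,2)·0.81^2·0.19^2 = 0.14211
C(4,3)·0.81^3·0.19^1 = 0.40390
C(4,4)·0.81^4·0.19^0 = 0.43047
Sum = 0.976

0.976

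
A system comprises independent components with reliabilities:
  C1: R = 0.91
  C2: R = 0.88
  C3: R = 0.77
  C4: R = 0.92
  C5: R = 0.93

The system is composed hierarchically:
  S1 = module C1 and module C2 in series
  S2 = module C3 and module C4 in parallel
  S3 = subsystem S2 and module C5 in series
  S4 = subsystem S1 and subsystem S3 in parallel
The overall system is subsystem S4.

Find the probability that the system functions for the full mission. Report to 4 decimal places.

0.9826

Series (C1 and C2): 0.910000 × 0.880000 = 0.800800
Parallel (C3 and C4): 1 − (1 − 0.770000)(1 − 0.920000) = 0.981600
Series ([0.981600] and C5): 0.981600 × 0.930000 = 0.912888
Parallel ([0.800800] and [0.912888]): 1 − (1 − 0.800800)(1 − 0.912888) = 0.9826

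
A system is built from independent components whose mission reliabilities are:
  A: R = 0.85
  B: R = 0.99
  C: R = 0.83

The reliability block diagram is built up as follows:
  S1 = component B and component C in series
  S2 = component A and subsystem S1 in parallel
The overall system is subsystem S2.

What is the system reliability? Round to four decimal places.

0.9733

Series (B and C): 0.990000 × 0.830000 = 0.821700
Parallel (A and [0.821700]): 1 − (1 − 0.850000)(1 − 0.821700) = 0.9733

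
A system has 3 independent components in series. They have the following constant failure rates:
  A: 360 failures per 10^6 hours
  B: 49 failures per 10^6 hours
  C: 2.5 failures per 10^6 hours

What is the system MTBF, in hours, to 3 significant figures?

Series of exponential components: λ_sys = Σ λ_i
λ_sys = 0.00036 + 0.000049 + 0.0000025 = 4.1150e-04 /h
MTBF = 1 / λ_sys = 2430 h

2430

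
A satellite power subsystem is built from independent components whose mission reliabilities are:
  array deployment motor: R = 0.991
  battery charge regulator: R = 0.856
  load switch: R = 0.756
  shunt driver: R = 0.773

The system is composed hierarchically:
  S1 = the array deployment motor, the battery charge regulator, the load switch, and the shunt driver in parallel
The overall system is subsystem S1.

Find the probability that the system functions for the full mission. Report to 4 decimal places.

0.9999

Parallel (array deployment motor, battery charge regulator, load switch, and shunt driver): 1 − (1 − 0.991000)(1 − 0.856000)(1 − 0.756000)(1 − 0.773000) = 0.9999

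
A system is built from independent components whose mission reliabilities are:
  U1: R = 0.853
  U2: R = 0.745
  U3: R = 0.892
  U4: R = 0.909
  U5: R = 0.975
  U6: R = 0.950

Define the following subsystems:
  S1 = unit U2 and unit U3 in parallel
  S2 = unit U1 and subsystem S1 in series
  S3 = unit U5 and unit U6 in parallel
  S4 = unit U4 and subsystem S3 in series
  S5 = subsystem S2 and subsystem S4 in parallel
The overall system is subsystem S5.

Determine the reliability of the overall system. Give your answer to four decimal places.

0.9843

Parallel (U2 and U3): 1 − (1 − 0.745000)(1 − 0.892000) = 0.972460
Series (U1 and [0.972460]): 0.853000 × 0.972460 = 0.829508
Parallel (U5 and U6): 1 − (1 − 0.975000)(1 − 0.950000) = 0.998750
Series (U4 and [0.998750]): 0.909000 × 0.998750 = 0.907864
Parallel ([0.829508] and [0.907864]): 1 − (1 − 0.829508)(1 − 0.907864) = 0.9843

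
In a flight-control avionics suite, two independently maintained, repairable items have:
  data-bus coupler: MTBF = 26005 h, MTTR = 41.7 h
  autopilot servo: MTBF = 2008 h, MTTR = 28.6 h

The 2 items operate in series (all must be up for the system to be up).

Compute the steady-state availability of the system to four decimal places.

0.9844

A(data-bus coupler) = MTBF/(MTBF+MTTR) = 26005/(26005+41.7) = 0.998399
A(autopilot servo) = MTBF/(MTBF+MTTR) = 2008/(2008+28.6) = 0.985957
Series availability: 0.998399 × 0.985957 = 0.9844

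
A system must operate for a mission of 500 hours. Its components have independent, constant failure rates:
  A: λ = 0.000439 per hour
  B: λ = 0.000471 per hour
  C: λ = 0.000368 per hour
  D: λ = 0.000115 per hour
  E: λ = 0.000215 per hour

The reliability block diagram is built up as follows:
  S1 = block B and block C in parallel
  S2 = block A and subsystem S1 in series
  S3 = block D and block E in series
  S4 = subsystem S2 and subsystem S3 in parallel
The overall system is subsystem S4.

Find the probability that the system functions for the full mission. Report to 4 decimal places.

R(A) = exp(−0.000439 × 500) = 0.802920
R(B) = exp(−0.000471 × 500) = 0.790176
R(C) = exp(−0.000368 × 500) = 0.831936
R(D) = exp(−0.000115 × 500) = 0.944122
R(E) = exp(−0.000215 × 500) = 0.898077
Parallel (B and C): 1 − (1 − 0.790176)(1 − 0.831936) = 0.964736
Series (A and [0.964736]): 0.802920 × 0.964736 = 0.774606
Series (D and E): 0.944122 × 0.898077 = 0.847894
Parallel ([0.774606] and [0.847894]): 1 − (1 − 0.774606)(1 − 0.847894) = 0.9657

0.9657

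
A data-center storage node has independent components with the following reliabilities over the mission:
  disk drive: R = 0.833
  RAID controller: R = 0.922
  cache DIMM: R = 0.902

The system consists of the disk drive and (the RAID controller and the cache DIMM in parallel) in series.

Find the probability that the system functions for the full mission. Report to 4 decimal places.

0.8266

Parallel (RAID controller and cache DIMM): 1 − (1 − 0.922000)(1 − 0.902000) = 0.992356
Series (disk drive and [0.992356]): 0.833000 × 0.992356 = 0.8266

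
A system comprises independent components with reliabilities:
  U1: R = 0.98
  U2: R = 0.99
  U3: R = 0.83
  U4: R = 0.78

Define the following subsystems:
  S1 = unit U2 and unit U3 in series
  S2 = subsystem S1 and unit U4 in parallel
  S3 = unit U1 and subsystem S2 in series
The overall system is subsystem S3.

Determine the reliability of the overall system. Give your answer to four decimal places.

0.9416

Series (U2 and U3): 0.990000 × 0.830000 = 0.821700
Parallel ([0.821700] and U4): 1 − (1 − 0.821700)(1 − 0.780000) = 0.960774
Series (U1 and [0.960774]): 0.980000 × 0.960774 = 0.9416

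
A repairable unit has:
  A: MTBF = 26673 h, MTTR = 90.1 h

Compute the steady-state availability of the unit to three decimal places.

A(A) = MTBF/(MTBF+MTTR) = 26673/(26673+90.1) = 0.997

0.997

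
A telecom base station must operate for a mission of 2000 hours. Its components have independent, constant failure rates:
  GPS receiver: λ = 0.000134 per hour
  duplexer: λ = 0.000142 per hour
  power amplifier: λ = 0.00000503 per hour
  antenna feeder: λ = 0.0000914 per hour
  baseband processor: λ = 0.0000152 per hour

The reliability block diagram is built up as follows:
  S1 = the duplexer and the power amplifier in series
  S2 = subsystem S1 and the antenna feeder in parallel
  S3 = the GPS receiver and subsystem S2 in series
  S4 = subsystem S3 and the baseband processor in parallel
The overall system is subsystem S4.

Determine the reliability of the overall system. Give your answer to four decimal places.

R(GPS receiver) = exp(−0.000134 × 2000) = 0.764908
R(duplexer) = exp(−0.000142 × 2000) = 0.752767
R(power amplifier) = exp(−0.00000503 × 2000) = 0.989990
R(antenna feeder) = exp(−0.0000914 × 2000) = 0.832935
R(baseband processor) = exp(−0.0000152 × 2000) = 0.970057
Series (duplexer and power amplifier): 0.752767 × 0.989990 = 0.745232
Parallel ([0.745232] and antenna feeder): 1 − (1 − 0.745232)(1 − 0.832935) = 0.957437
Series (GPS receiver and [0.957437]): 0.764908 × 0.957437 = 0.732351
Parallel ([0.732351] and baseband processor): 1 − (1 − 0.732351)(1 − 0.970057) = 0.9920

0.9920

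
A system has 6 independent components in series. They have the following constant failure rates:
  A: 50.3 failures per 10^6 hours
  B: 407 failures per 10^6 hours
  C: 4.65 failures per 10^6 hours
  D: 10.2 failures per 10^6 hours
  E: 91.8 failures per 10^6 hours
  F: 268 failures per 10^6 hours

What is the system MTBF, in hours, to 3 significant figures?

Series of exponential components: λ_sys = Σ λ_i
λ_sys = 0.0000503 + 0.000407 + 0.00000465 + 0.0000102 + 0.0000918 + 0.000268 = 8.3195e-04 /h
MTBF = 1 / λ_sys = 1200 h

1200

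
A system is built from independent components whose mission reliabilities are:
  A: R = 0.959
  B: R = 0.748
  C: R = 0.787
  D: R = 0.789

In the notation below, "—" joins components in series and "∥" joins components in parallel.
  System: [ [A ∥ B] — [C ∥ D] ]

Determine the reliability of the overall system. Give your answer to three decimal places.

Parallel (A and B): 1 − (1 − 0.95900)(1 − 0.74800) = 0.98967
Parallel (C and D): 1 − (1 − 0.78700)(1 − 0.78900) = 0.95506
Series ([0.98967] and [0.95506]): 0.98967 × 0.95506 = 0.945

0.945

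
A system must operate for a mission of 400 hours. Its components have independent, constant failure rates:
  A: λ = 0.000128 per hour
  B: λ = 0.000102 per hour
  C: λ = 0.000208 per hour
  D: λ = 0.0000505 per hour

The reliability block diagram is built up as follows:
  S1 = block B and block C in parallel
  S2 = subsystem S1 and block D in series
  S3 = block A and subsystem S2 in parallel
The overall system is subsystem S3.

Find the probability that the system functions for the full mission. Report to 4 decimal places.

0.9988

R(A) = exp(−0.000128 × 400) = 0.950089
R(B) = exp(−0.000102 × 400) = 0.960021
R(C) = exp(−0.000208 × 400) = 0.920167
R(D) = exp(−0.0000505 × 400) = 0.980003
Parallel (B and C): 1 − (1 − 0.960021)(1 − 0.920167) = 0.996808
Series ([0.996808] and D): 0.996808 × 0.980003 = 0.976875
Parallel (A and [0.976875]): 1 − (1 − 0.950089)(1 − 0.976875) = 0.9988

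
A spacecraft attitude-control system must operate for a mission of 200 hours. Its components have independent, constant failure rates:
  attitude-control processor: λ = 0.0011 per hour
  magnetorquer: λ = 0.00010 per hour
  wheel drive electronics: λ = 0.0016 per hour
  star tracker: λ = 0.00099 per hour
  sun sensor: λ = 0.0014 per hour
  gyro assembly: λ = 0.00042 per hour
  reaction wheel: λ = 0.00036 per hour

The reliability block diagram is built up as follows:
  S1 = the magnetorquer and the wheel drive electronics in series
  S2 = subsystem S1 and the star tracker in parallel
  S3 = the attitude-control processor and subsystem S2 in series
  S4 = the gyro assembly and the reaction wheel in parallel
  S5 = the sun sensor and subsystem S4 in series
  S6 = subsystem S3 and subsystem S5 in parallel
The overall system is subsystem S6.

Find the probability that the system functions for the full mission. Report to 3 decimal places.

0.941

R(attitude-control processor) = exp(−0.0011 × 200) = 0.80252
R(magnetorquer) = exp(−0.00010 × 200) = 0.98020
R(wheel drive electronics) = exp(−0.0016 × 200) = 0.72615
R(star tracker) = exp(−0.00099 × 200) = 0.82037
R(sun sensor) = exp(−0.0014 × 200) = 0.75578
R(gyro assembly) = exp(−0.00042 × 200) = 0.91943
R(reaction wheel) = exp(−0.00036 × 200) = 0.93053
Series (magnetorquer and wheel drive electronics): 0.98020 × 0.72615 = 0.71177
Parallel ([0.71177] and star tracker): 1 − (1 − 0.71177)(1 − 0.82037) = 0.94823
Series (attitude-control processor and [0.94823]): 0.80252 × 0.94823 = 0.76097
Parallel (gyro assembly and reaction wheel): 1 − (1 − 0.91943)(1 − 0.93053) = 0.99440
Series (sun sensor and [0.99440]): 0.75578 × 0.99440 = 0.75155
Parallel ([0.76097] and [0.75155]): 1 − (1 − 0.76097)(1 − 0.75155) = 0.941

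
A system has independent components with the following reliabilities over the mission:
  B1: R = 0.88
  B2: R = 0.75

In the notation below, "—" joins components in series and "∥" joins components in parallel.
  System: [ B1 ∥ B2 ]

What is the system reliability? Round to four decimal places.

Parallel (B1 and B2): 1 − (1 − 0.880000)(1 − 0.750000) = 0.9700

0.9700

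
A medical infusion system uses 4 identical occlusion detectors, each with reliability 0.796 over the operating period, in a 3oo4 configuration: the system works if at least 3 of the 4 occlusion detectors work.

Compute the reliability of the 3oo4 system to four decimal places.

0.8130

R = Σ_{i=3}^{4} C(4,i) p^i (1−p)^{4−i} with p = 0.796
C(4,3)·0.796^3·0.204^1 = 0.411556
C(4,4)·0.796^4·0.204^0 = 0.401469
Sum = 0.8130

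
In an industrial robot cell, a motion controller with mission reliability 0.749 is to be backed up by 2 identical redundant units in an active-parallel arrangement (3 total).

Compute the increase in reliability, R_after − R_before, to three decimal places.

R_before = 0.749
R_after = 1 − (1 − 0.749)^3 = 0.984
ΔR = 0.984 − 0.749 = 0.235

0.235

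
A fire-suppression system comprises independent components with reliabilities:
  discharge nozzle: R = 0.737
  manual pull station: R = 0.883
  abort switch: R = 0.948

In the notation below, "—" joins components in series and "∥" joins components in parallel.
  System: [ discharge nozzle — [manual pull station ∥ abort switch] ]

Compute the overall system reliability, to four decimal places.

Parallel (manual pull station and abort switch): 1 − (1 − 0.883000)(1 − 0.948000) = 0.993916
Series (discharge nozzle and [0.993916]): 0.737000 × 0.993916 = 0.7325

0.7325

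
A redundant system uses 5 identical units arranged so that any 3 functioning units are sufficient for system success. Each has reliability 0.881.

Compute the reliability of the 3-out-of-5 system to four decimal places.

R = Σ_{i=3}^{5} C(5,i) p^i (1−p)^{5−i} with p = 0.881
C(5,3)·0.881^3·0.119^2 = 0.096833
C(5,4)·0.881^4·0.119^1 = 0.358443
C(5,5)·0.881^5·0.119^0 = 0.530737
Sum = 0.9860

0.9860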